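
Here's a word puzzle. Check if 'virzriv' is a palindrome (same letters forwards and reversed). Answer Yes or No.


Forward: 'virzriv'
Reversed: 'virzriv'
They are identical.

Yes


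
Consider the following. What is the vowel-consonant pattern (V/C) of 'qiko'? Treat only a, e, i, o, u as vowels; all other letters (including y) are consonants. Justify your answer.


Letter mapping: q = C, i = V, k = C, o = V.

CVCV


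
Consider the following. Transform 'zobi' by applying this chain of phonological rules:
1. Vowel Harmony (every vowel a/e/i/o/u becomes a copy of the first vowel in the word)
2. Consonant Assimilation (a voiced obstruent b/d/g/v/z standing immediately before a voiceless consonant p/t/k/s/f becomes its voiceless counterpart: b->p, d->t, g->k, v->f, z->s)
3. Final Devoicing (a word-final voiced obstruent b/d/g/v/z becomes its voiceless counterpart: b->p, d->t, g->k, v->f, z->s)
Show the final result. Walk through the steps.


Starting form: 'zobi'
Rule 1: Vowel Harmony: all vowels become 'o' (matching first vowel). 'zobi' -> 'zobo'
Rule 2: Consonant Assimilation: no voiced obstruent (b/d/g/v/z) stands immediately before a voiceless consonant (p/t/k/s/f). No change.
Rule 3: Final Devoicing: the word ends in the vowel 'o', not a consonant. No change.
Final form: 'zobo'

zobo


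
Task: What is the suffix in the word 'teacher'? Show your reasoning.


The word 'teacher' = 'teach' (root) + '-er' (suffix). The suffix is '-er'.

er


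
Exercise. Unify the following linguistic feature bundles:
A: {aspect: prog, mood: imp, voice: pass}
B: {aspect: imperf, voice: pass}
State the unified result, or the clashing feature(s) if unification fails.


Compare features:
aspect: A=prog vs B=imperf -> CLASH
mood: A=imp vs B=_ -> unified: imp
voice: A=pass vs B=pass -> unified: pass
Clash detected on feature 'aspect' (prog vs imperf); unification fails.

CLASH on 'aspect' (prog vs imperf)


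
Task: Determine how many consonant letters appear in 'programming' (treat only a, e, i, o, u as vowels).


Consonants in 'programming': p, r, g, r, m, m, n, g = 8 consonants.

8


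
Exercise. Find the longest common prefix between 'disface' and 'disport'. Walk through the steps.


Compare from the start: 3 characters match: 'dis'. Mismatch at position 4: 'f' vs 'p'.

dis


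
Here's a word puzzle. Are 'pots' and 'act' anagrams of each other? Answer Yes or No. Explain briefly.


Sorted letters of 'pots': 'opst'
Sorted letters of 'act': 'act'
They do not match.

No


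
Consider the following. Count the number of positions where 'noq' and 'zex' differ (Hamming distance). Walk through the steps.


Alignment:
Position 1: 'n' vs 'z' = DIFFER
Position 2: 'o' vs 'e' = DIFFER
Position 3: 'q' vs 'x' = DIFFER
Total differences: 3

3


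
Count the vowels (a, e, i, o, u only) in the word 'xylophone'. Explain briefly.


Vowels in 'xylophone': o, o, e = 3 vowels.

3


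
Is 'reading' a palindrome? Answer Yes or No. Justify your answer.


Forward: 'reading'
Reversed: 'gnidaer'
They differ.

No


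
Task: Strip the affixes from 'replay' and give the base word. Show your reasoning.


Remove prefix 're' from 'replay' to get root 'play'.

play


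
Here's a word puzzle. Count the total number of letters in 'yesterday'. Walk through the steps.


Spell out 'yesterday' and number each letter: y(1), e(2), s(3), t(4), e(5), r(6), d(7), a(8), y(9). Total: 9 letters.

9


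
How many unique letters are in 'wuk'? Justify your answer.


Unique letters in 'wuk': {k, u, w} = 3 distinct letters.

3


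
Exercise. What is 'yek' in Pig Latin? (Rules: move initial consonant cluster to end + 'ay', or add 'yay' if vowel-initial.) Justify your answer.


'yek': move consonant cluster 'y' to end and add 'ay': 'ekyay'.

ekyay


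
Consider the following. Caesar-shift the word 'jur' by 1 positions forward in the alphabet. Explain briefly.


Shift each letter by 1: j -> k, u -> v, r -> s. Result: 'kvs'.

kvs


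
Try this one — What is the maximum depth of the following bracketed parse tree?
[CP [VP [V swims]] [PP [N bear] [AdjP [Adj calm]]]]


Count bracket nesting levels:
'[' at pos 0: depth = 1
'[' at pos 4: depth = 2
'[' at pos 8: depth = 3
'[' at pos 19: depth = 2
'[' at pos 23: depth = 3
'[' at pos 32: depth = 3
'[' at pos 38: depth = 4
Maximum depth reached: 4

4


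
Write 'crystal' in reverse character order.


Reverse 'crystal' character by character: 'latsyrc'.

latsyrc


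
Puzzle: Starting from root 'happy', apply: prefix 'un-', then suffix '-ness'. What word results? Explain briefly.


Step 1: Add prefix 'un-' to 'happy' = 'unhappy'
Step 2: Add suffix '-ness' to 'unhappy' = 'unhappiness'

unhappiness


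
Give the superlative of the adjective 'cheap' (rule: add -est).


Apply superlative formation (add -est): 'cheap' -> 'cheapest'.

cheapest


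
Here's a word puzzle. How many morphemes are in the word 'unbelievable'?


Decomposition: un- (prefix) + believe (root) + -able (suffix) = 3 morpheme(s)

3 morphemes


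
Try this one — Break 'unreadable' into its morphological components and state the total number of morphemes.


Step 1: Identify prefix: 'un' (meaning: not/reverse)
Step 2: Identify root: 'read'
Step 3: Identify suffix(es): 'able'
Decomposition: un- (prefix: not/reverse) + read (root) + -able (suffix: capable of)
Total morphemes: 3

3 morphemes (un- (prefix: not/reverse) + read (root) + -able (suffix: capable of))


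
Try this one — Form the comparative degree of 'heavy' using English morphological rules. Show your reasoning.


Apply comparative formation (consonant + y: change y to i, add -er): 'heavy' -> 'heavier'.

heavier


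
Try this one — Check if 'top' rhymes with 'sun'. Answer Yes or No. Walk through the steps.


Rime (stressed vowel + following sounds) of 'top': -op = /ɒp/
Rime of 'sun': -un = /ʌn/
/ɒp/ and /ʌn/ are different ending sounds, so the words do not rhyme.

No


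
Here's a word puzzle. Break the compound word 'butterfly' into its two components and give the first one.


Split 'butterfly' into 'butter' + 'fly'. The first part is 'butter'.

butter


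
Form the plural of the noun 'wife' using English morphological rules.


Apply rule: Change -fe to -ves. 'wife' becomes 'wives'.

wives


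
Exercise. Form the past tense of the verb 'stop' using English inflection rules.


Apply rule: Double final consonant and add -ed. 'stop' becomes 'stopped'.

stopped


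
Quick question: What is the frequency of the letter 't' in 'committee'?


Letter 't' in 'committee': found at position(s) 6, 7 = 2 occurrence(s).

2


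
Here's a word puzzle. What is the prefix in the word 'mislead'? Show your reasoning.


The word 'mislead' = 'mis' (prefix) + 'lead' (root). The prefix is 'mis'.

mis


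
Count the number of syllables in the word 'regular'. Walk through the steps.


Break 'regular' into syllables: reg-u-lar -> reg | u | lar = 3 syllables

3 syllables


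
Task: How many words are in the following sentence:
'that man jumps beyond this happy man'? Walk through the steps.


Split into words: that | man | jumps | beyond | this | happy | man = 7 words.

7


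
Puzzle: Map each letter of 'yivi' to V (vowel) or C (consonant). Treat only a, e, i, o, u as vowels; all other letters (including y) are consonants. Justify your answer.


Letter mapping: y = C, i = V, v = C, i = V.

CVCV


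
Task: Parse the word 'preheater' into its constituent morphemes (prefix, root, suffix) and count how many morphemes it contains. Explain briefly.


Step 1: Identify prefix: 'pre' (meaning: before)
Step 2: Identify root: 'heat'
Step 3: Identify suffix(es): 'er'
Decomposition: pre- (prefix: before) + heat (root) + -er (suffix: one who)
Total morphemes: 3

3 morphemes (pre- (prefix: before) + heat (root) + -er (suffix: one who))


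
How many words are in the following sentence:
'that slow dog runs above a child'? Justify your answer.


Split into words: that | slow | dog | runs | above | a | child = 7 words.

7


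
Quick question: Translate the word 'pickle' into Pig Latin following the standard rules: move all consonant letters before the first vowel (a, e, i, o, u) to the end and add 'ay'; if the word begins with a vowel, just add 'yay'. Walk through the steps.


'pickle': move consonant cluster 'p' to end and add 'ay': 'icklepay'.

icklepay


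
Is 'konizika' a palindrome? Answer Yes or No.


Forward: 'konizika'
Reversed: 'akizinok'
They differ.

No


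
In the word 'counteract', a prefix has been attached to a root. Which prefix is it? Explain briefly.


The word 'counteract' = 'counter' (prefix) + 'act' (root). The prefix is 'counter'.

counter


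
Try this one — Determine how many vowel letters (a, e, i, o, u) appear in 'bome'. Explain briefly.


Vowels in 'bome': o, e = 2 vowels.

2


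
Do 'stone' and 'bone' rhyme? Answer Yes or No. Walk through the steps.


Rime (stressed vowel + following sounds) of 'stone': -one = /oʊn/
Rime of 'bone': -one = /oʊn/
/oʊn/ and /oʊn/ are the same ending sound, so the words rhyme.

Yes


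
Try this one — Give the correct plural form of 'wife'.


Apply rule: Change -fe to -ves. 'wife' becomes 'wives'.

wives


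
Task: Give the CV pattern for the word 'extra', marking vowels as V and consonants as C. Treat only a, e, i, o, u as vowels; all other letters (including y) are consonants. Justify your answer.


Letter mapping: e = V, x = C, t = C, r = C, a = V.

VCCCV


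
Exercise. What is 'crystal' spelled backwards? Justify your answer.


Reverse 'crystal' character by character: 'latsyrc'.

latsyrc


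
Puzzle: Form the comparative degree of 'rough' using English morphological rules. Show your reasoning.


Apply comparative formation (add -er): 'rough' -> 'rougher'.

rougher


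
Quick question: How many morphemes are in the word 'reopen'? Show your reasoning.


Decomposition: re- (prefix) + open (root) = 2 morpheme(s)

2 morphemes


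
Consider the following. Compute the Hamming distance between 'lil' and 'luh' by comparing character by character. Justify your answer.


Alignment:
Position 1: 'l' vs 'l' = match
Position 2: 'i' vs 'u' = DIFFER
Position 3: 'l' vs 'h' = DIFFER
Total differences: 2

2


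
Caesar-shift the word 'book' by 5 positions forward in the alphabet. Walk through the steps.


Shift each letter by 5: b -> g, o -> t, o -> t, k -> p. Result: 'gttp'.

gttp


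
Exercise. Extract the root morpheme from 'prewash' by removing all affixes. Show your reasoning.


Remove prefix 'pre' from 'prewash' to get root 'wash'.

wash


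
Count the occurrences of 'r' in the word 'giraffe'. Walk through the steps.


Letter 'r' in 'giraffe': found at position(s) 3 = 1 occurrence(s).

1


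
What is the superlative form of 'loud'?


Apply superlative formation (add -est): 'loud' -> 'loudest'.

loudest


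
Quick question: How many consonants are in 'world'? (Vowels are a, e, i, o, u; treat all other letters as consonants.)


Consonants in 'world': w, r, l, d = 4 consonants.

4


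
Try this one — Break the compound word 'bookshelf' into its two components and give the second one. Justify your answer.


Split 'bookshelf' into 'book' + 'shelf'. The second part is 'shelf'.

shelf


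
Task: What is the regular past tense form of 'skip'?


Apply rule: Double final consonant and add -ed. 'skip' becomes 'skipped'.

skipped


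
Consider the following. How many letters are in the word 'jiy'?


Spell out 'jiy' and number each letter: j(1), i(2), y(3). Total: 3 letters.

3


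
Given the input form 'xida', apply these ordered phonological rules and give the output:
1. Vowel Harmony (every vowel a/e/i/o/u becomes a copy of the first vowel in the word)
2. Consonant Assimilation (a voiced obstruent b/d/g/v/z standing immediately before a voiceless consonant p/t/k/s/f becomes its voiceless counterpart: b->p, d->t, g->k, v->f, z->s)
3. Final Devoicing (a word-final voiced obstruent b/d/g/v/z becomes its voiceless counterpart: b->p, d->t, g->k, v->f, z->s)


Starting form: 'xida'
Rule 1: Vowel Harmony: all vowels become 'i' (matching first vowel). 'xida' -> 'xidi'
Rule 2: Consonant Assimilation: no voiced obstruent (b/d/g/v/z) stands immediately before a voiceless consonant (p/t/k/s/f). No change.
Rule 3: Final Devoicing: the word ends in the vowel 'i', not a consonant. No change.
Final form: 'xidi'

xidi


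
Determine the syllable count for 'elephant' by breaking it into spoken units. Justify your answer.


Break 'elephant' into syllables: el-e-phant -> el | e | phant = 3 syllables

3 syllables


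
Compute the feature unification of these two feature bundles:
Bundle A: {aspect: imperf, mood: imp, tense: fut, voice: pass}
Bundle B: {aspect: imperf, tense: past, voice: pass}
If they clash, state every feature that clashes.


Compare features:
aspect: A=imperf vs B=imperf -> unified: imperf
mood: A=imp vs B=_ -> unified: imp
tense: A=fut vs B=past -> CLASH
voice: A=pass vs B=pass -> unified: pass
Clash detected on feature 'tense' (fut vs past); unification fails.

CLASH on 'tense' (fut vs past)


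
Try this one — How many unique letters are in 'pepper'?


Unique letters in 'pepper': {e, p, r} = 3 distinct letters.

3


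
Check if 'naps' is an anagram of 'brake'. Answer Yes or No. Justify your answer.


Sorted letters of 'naps': 'anps'
Sorted letters of 'brake': 'abekr'
They do not match.

No


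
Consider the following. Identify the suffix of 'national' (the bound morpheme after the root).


The word 'national' = 'nation' (root) + '-al' (suffix). The suffix is '-al'.

al


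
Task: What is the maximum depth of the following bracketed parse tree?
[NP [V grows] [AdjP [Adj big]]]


Count bracket nesting levels:
'[' at pos 0: depth = 1
'[' at pos 4: depth = 2
'[' at pos 14: depth = 2
'[' at pos 20: depth = 3
Maximum depth reached: 3

3


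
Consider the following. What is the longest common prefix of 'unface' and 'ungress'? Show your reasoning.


Compare from the start: 2 characters match: 'un'. Mismatch at position 3: 'f' vs 'g'.

un


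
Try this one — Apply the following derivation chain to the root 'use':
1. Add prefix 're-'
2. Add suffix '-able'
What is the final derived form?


Step 1: Add prefix 're-' to 'use' = 'reuse'
Step 2: Add suffix '-able' to 'reuse' = 'reusable'

reusable


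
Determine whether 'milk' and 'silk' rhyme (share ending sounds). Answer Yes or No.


Rime (stressed vowel + following sounds) of 'milk': -ilk = /ɪlk/
Rime of 'silk': -ilk = /ɪlk/
/ɪlk/ and /ɪlk/ are the same ending sound, so the words rhyme.

Yes


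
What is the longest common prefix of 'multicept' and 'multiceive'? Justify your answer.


Compare from the start: 7 characters match: 'multice'. Mismatch at position 8: 'p' vs 'i'.

multice


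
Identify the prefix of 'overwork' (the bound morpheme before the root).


The word 'overwork' = 'over' (prefix) + 'work' (root). The prefix is 'over'.

over


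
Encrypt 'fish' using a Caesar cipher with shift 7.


Shift each letter by 7: f -> m, i -> p, s -> z, h -> o. Result: 'mpzo'.

mpzo


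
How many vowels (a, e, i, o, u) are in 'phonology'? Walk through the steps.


Vowels in 'phonology': o, o, o = 3 vowels.

3


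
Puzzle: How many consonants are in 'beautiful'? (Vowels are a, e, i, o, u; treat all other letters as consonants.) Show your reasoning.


Consonants in 'beautiful': b, t, f, l = 4 consonants.

4


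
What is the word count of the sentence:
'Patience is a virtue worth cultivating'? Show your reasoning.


Split into words: Patience | is | a | virtue | worth | cultivating = 6 words.

6


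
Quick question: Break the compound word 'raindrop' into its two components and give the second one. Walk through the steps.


Split 'raindrop' into 'rain' + 'drop'. The second part is 'drop'.

drop


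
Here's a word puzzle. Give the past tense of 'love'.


Apply rule: Add -d (word ends in -e). 'love' becomes 'loved'.

loved


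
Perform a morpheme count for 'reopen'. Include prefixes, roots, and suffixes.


Decomposition: re- (prefix) + open (root) = 2 morpheme(s)

2 morphemes


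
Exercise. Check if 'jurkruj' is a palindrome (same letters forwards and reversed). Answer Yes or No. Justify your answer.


Forward: 'jurkruj'
Reversed: 'jurkruj'
They are identical.

Yes


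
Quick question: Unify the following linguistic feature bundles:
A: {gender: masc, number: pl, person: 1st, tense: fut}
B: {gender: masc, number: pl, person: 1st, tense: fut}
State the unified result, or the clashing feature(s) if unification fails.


Compare features:
gender: A=masc vs B=masc -> unified: masc
number: A=pl vs B=pl -> unified: pl
person: A=1st vs B=1st -> unified: 1st
tense: A=fut vs B=fut -> unified: fut
No clashes found.

Unified: {gender: masc, number: pl, person: 1st, tense: fut}


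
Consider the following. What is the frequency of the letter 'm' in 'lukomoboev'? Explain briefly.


Letter 'm' in 'lukomoboev': found at position(s) 5 = 1 occurrence(s).

1


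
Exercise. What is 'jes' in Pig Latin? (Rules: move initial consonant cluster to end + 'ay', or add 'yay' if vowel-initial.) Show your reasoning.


'jes': move consonant cluster 'j' to end and add 'ay': 'esjay'.

esjay


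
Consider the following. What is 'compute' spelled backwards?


Reverse 'compute' character by character: 'etupmoc'.

etupmoc


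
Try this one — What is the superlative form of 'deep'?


Apply superlative formation (add -est): 'deep' -> 'deepest'.

deepest


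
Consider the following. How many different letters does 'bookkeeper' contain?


Unique letters in 'bookkeeper': {b, e, k, o, p, r} = 6 distinct letters.

6


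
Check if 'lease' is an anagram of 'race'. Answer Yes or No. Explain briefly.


Sorted letters of 'lease': 'aeels'
Sorted letters of 'race': 'acer'
They do not match.

No


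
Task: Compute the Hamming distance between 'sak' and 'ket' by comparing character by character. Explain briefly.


Alignment:
Position 1: 's' vs 'k' = DIFFER
Position 2: 'a' vs 'e' = DIFFER
Position 3: 'k' vs 't' = DIFFER
Total differences: 3

3


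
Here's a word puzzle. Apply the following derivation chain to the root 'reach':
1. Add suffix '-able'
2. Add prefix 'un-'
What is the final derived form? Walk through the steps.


Step 1: Add suffix '-able' to 'reach' = 'reachable'
Step 2: Add prefix 'un-' to 'reachable' = 'unreachable'

unreachable


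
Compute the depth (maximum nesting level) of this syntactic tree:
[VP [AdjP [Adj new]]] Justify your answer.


Count bracket nesting levels:
'[' at pos 0: depth = 1
'[' at pos 4: depth = 2
'[' at pos 10: depth = 3
Maximum depth reached: 3

3


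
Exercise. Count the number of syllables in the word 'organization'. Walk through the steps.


Break 'organization' into syllables: or-gan-i-za-tion -> or | gan | i | za | tion = 5 syllables

5 syllables


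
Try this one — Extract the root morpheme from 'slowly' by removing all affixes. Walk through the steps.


Remove suffix '-ly' from 'slowly' to get root 'slow'.

slow


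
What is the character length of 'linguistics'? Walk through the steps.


Spell out 'linguistics' and number each letter: l(1), i(2), n(3), g(4), u(5), i(6), s(7), t(8), i(9), c(10), s(11). Total: 11 letters.

11


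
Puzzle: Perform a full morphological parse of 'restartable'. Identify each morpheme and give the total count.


Step 1: Identify prefix: 're' (meaning: again)
Step 2: Identify root: 'start'
Step 3: Identify suffix(es): 'able'
Decomposition: re- (prefix: again) + start (root) + -able (suffix: capable of)
Total morphemes: 3

3 morphemes (re- (prefix: again) + start (root) + -able (suffix: capable of))


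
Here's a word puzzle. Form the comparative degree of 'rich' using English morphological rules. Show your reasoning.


Apply comparative formation (add -er): 'rich' -> 'richer'.

richer


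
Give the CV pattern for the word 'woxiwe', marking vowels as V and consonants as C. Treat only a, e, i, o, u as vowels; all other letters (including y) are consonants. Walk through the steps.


Letter mapping: w = C, o = V, x = C, i = V, w = C, e = V.

CVCVCV


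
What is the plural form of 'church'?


Apply rule: Add -es (sibilant/fricative ending). 'church' becomes 'churches'.

churches


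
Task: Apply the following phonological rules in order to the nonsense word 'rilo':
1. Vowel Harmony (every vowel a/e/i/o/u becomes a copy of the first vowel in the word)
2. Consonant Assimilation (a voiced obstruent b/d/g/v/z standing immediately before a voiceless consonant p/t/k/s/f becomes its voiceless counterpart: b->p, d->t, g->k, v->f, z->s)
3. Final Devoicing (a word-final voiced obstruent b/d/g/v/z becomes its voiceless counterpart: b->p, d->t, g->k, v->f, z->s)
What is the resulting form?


Starting form: 'rilo'
Rule 1: Vowel Harmony: all vowels become 'i' (matching first vowel). 'rilo' -> 'rili'
Rule 2: Consonant Assimilation: no voiced obstruent (b/d/g/v/z) stands immediately before a voiceless consonant (p/t/k/s/f). No change.
Rule 3: Final Devoicing: the word ends in the vowel 'i', not a consonant. No change.
Final form: 'rili'

rili


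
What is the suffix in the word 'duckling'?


The word 'duckling' = 'duck' (root) + '-ling' (suffix). The suffix is '-ling'.

ling


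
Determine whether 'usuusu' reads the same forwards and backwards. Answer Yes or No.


Forward: 'usuusu'
Reversed: 'usuusu'
They are identical.

Yes


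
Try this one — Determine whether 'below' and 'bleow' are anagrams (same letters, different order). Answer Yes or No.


Sorted letters of 'below': 'below'
Sorted letters of 'bleow': 'below'
They match.

Yes


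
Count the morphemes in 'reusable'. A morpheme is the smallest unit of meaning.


Decomposition: re- (prefix) + use (root) + -able (suffix) = 3 morpheme(s)

3 morphemes


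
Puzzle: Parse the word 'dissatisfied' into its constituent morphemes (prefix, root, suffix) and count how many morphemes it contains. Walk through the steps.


Step 1: Identify prefix: 'dis' (meaning: not/apart)
Step 2: Identify root: 'satisfy'
Step 3: Identify suffix(es): 'ed'
Decomposition: dis- (prefix: not/apart) + satisfy (root) + -ed (suffix: past)
Total morphemes: 3

3 morphemes (dis- (prefix: not/apart) + satisfy (root) + -ed (suffix: past))


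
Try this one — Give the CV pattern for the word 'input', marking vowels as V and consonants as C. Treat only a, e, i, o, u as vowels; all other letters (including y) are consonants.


Letter mapping: i = V, n = C, p = C, u = V, t = C.

VCCVC


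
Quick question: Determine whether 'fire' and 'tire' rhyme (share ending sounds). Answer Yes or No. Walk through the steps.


Rime (stressed vowel + following sounds) of 'fire': -ire = /aɪər/
Rime of 'tire': -ire = /aɪər/
/aɪər/ and /aɪər/ are the same ending sound, so the words rhyme.

Yes


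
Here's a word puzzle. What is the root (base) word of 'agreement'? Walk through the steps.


Remove suffix '-ment' from 'agreement' to get root 'agree'.

agree


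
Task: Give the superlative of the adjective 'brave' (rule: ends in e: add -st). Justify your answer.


Apply superlative formation (ends in e: add -st): 'brave' -> 'bravest'.

bravest


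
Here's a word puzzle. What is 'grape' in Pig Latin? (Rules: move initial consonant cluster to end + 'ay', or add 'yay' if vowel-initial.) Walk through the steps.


'grape': move consonant cluster 'gr' to end and add 'ay': 'apegray'.

apegray


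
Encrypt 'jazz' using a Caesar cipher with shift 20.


Shift each letter by 20: j -> d, a -> u, z -> t, z -> t. Result: 'dutt'.

dutt


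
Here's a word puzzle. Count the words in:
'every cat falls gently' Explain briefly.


Split into words: every | cat | falls | gently = 4 words.

4


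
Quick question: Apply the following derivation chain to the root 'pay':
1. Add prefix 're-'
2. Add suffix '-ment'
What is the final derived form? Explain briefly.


Step 1: Add prefix 're-' to 'pay' = 'repay'
Step 2: Add suffix '-ment' to 'repay' = 'repayment'

repayment


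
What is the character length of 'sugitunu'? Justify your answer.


Spell out 'sugitunu' and number each letter: s(1), u(2), g(3), i(4), t(5), u(6), n(7), u(8). Total: 8 letters.

8


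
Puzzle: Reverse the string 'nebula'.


Reverse 'nebula' character by character: 'aluben'.

aluben


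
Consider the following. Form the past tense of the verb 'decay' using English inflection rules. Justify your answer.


Apply rule: Add -ed. 'decay' becomes 'decayed'.

decayed


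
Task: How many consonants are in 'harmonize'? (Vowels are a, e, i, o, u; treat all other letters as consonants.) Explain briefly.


Consonants in 'harmonize': h, r, m, n, z = 5 consonants.

5


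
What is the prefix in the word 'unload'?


The word 'unload' = 'un' (prefix) + 'load' (root). The prefix is 'un'.

un


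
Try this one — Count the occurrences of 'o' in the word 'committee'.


Letter 'o' in 'committee': found at position(s) 2 = 1 occurrence(s).

1


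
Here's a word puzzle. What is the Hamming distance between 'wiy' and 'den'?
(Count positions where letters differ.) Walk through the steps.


Alignment:
Position 1: 'w' vs 'd' = DIFFER
Position 2: 'i' vs 'e' = DIFFER
Position 3: 'y' vs 'n' = DIFFER
Total differences: 3

3


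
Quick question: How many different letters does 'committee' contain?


Unique letters in 'committee': {c, e, i, m, o, t} = 6 distinct letters.

6


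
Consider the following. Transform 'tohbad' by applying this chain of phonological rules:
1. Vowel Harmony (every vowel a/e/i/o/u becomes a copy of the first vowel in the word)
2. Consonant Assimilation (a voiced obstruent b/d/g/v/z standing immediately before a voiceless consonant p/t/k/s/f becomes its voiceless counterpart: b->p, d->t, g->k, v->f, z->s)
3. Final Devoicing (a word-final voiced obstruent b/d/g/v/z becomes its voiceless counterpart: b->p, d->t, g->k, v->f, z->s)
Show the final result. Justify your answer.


Starting form: 'tohbad'
Rule 1: Vowel Harmony: all vowels become 'o' (matching first vowel). 'tohbad' -> 'tohbod'
Rule 2: Consonant Assimilation: no voiced obstruent (b/d/g/v/z) stands immediately before a voiceless consonant (p/t/k/s/f). No change.
Rule 3: Final Devoicing: word-final voiced obstruent 'd' becomes voiceless 't'. 'tohbod' -> 'tohbot'
Final form: 'tohbot'

tohbot


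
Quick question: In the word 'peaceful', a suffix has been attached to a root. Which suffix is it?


The word 'peaceful' = 'peace' (root) + '-ful' (suffix). The suffix is '-ful'.

ful


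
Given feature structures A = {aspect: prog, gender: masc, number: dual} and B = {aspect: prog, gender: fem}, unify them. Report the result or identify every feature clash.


Compare features:
aspect: A=prog vs B=prog -> unified: prog
gender: A=masc vs B=fem -> CLASH
number: A=dual vs B=_ -> unified: dual
Clash detected on feature 'gender' (masc vs fem); unification fails.

CLASH on 'gender' (masc vs fem)


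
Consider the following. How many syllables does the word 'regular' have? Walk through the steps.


Break 'regular' into syllables: reg-u-lar -> reg | u | lar = 3 syllables

3 syllables


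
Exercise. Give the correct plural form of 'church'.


Apply rule: Add -es (sibilant/fricative ending). 'church' becomes 'churches'.

churches


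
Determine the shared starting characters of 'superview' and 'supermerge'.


Compare from the start: 5 characters match: 'super'. Mismatch at position 6: 'v' vs 'm'.

super


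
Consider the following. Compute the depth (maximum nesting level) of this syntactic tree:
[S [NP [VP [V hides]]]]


Count bracket nesting levels:
'[' at pos 0: depth = 1
'[' at pos 3: depth = 2
'[' at pos 7: depth = 3
'[' at pos 11: depth = 4
Maximum depth reached: 4

4


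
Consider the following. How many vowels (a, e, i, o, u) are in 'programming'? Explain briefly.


Vowels in 'programming': o, a, i = 3 vowels.

3


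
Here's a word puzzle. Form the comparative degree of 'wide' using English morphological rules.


Apply comparative formation (ends in e: add -r): 'wide' -> 'wider'.

wider


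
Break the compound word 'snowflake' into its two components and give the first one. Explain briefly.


Split 'snowflake' into 'snow' + 'flake'. The first part is 'snow'.

snow


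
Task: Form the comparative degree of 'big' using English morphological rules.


Apply comparative formation (double final consonant, add -er): 'big' -> 'bigger'.

bigger


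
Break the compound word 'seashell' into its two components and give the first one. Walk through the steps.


Split 'seashell' into 'sea' + 'shell'. The first part is 'sea'.

sea


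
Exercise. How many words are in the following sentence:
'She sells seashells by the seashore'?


Split into words: She | sells | seashells | by | the | seashore = 6 words.

6


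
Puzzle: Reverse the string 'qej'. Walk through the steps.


Reverse 'qej' character by character: 'jeq'.

jeq


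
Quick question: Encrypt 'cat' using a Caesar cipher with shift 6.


Shift each letter by 6: c -> i, a -> g, t -> z. Result: 'igz'.

igz


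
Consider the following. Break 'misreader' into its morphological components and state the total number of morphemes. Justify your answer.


Step 1: Identify prefix: 'mis' (meaning: wrongly)
Step 2: Identify root: 'read'
Step 3: Identify suffix(es): 'er'
Decomposition: mis- (prefix: wrongly) + read (root) + -er (suffix: one who)
Total morphemes: 3

3 morphemes (mis- (prefix: wrongly) + read (root) + -er (suffix: one who))


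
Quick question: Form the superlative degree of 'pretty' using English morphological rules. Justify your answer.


Apply superlative formation (consonant + y: change y to i, add -est): 'pretty' -> 'prettiest'.

prettiest


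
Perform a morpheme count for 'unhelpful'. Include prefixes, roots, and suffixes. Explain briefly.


Decomposition: un- (prefix) + help (root) + -ful (suffix) = 3 morpheme(s)

3 morphemes


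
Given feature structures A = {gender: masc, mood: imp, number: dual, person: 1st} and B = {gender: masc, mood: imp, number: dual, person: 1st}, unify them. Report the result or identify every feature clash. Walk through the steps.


Compare features:
gender: A=masc vs B=masc -> unified: masc
mood: A=imp vs B=imp -> unified: imp
number: A=dual vs B=dual -> unified: dual
person: A=1st vs B=1st -> unified: 1st
No clashes found.

Unified: {gender: masc, mood: imp, number: dual, person: 1st}


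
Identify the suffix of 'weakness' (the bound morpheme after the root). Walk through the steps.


The word 'weakness' = 'weak' (root) + '-ness' (suffix). The suffix is '-ness'.

ness


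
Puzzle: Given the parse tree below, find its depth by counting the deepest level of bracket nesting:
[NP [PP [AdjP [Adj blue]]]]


Count bracket nesting levels:
'[' at pos 0: depth = 1
'[' at pos 4: depth = 2
'[' at pos 8: depth = 3
'[' at pos 14: depth = 4
Maximum depth reached: 4

4


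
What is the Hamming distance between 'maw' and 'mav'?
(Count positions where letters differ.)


Alignment:
Position 1: 'm' vs 'm' = match
Position 2: 'a' vs 'a' = match
Position 3: 'w' vs 'v' = DIFFER
Total differences: 1

1


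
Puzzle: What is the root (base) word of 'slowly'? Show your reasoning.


Remove suffix '-ly' from 'slowly' to get root 'slow'.

slow


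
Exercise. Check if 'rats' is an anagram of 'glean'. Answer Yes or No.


Sorted letters of 'rats': 'arst'
Sorted letters of 'glean': 'aegln'
They do not match.

No


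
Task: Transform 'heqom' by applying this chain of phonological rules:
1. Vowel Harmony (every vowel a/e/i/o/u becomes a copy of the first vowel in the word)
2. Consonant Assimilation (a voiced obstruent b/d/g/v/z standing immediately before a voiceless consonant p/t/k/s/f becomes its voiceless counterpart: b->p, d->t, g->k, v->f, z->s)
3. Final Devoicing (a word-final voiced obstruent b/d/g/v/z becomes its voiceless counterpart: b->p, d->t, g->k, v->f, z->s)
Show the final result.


Starting form: 'heqom'
Rule 1: Vowel Harmony: all vowels become 'e' (matching first vowel). 'heqom' -> 'heqem'
Rule 2: Consonant Assimilation: no voiced obstruent (b/d/g/v/z) stands immediately before a voiceless consonant (p/t/k/s/f). No change.
Rule 3: Final Devoicing: final consonant 'm' is not one of the voiced obstruents b/d/g/v/z. No change.
Final form: 'heqem'

heqem


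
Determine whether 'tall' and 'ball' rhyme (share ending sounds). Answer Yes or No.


Rime (stressed vowel + following sounds) of 'tall': -all = /ɔːl/
Rime of 'ball': -all = /ɔːl/
/ɔːl/ and /ɔːl/ are the same ending sound, so the words rhyme.

Yes


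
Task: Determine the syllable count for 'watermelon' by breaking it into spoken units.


Break 'watermelon' into syllables: wa-ter-mel-on -> wa | ter | mel | on = 4 syllables

4 syllables


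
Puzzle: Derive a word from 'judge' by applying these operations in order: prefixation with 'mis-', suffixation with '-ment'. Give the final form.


Step 1: Add prefix 'mis-' to 'judge' = 'misjudge'
Step 2: Add suffix '-ment' to 'misjudge' = 'misjudgment'

misjudgment


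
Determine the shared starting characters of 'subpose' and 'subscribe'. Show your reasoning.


Compare from the start: 3 characters match: 'sub'. Mismatch at position 4: 'p' vs 's'.

sub


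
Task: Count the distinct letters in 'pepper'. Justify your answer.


Unique letters in 'pepper': {e, p, r} = 3 distinct letters.

3


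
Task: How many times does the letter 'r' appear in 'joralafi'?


Letter 'r' in 'joralafi': found at position(s) 3 = 1 occurrence(s).

1


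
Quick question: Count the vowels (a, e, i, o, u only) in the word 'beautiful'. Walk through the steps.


Vowels in 'beautiful': e, a, u, i, u = 5 vowels.

5


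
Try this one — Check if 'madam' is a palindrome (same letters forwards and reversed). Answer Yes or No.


Forward: 'madam'
Reversed: 'madam'
They are identical.

Yes


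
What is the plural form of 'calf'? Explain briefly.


Apply rule: Change -f to -ves. 'calf' becomes 'calves'.

calves


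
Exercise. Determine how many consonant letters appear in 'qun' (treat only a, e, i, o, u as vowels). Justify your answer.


Consonants in 'qun': q, n = 2 consonants.

2


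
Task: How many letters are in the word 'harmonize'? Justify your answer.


Spell out 'harmonize' and number each letter: h(1), a(2), r(3), m(4), o(5), n(6), i(7), z(8), e(9). Total: 9 letters.

9


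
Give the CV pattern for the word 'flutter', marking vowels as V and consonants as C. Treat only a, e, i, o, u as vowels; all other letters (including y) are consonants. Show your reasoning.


Letter mapping: f = C, l = C, u = V, t = C, t = C, e = V, r = C.

CCVCCVC


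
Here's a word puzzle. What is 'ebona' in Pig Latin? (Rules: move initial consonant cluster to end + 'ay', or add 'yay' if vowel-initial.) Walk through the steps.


'ebona' starts with a vowel, so add 'yay': 'ebonayay'.

ebonayay


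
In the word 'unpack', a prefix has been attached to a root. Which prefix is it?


The word 'unpack' = 'un' (prefix) + 'pack' (root). The prefix is 'un'.

un


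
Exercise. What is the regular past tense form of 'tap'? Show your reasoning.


Apply rule: Double final consonant and add -ed. 'tap' becomes 'tapped'.

tapped


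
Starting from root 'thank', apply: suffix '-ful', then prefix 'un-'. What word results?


Step 1: Add suffix '-ful' to 'thank' = 'thankful'
Step 2: Add prefix 'un-' to 'thankful' = 'unthankful'

unthankful


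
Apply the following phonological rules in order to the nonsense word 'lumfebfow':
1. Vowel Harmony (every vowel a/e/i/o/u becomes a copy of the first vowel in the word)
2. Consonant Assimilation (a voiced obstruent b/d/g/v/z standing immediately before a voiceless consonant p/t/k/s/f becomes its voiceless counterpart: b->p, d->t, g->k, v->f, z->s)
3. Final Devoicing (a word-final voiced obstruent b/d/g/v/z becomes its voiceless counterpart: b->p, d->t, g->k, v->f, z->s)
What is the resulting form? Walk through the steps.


Starting form: 'lumfebfow'
Rule 1: Vowel Harmony: all vowels become 'u' (matching first vowel). 'lumfebfow' -> 'lumfubfuw'
Rule 2: Consonant Assimilation: voiced obstruent before voiceless consonant becomes voiceless ('bf' -> 'pf'). 'lumfubfuw' -> 'lumfupfuw'
Rule 3: Final Devoicing: final consonant 'w' is not one of the voiced obstruents b/d/g/v/z. No change.
Final form: 'lumfupfuw'

lumfupfuw


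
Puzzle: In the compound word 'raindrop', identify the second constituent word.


Split 'raindrop' into 'rain' + 'drop'. The second part is 'drop'.

drop


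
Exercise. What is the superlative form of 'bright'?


Apply superlative formation (add -est): 'bright' -> 'brightest'.

brightest


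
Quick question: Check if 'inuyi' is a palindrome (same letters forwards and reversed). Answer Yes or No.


Forward: 'inuyi'
Reversed: 'iyuni'
They differ.

No


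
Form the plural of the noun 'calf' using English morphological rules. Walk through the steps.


Apply rule: Change -f to -ves. 'calf' becomes 'calves'.

calves


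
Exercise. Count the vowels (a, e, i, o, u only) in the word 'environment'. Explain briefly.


Vowels in 'environment': e, i, o, e = 4 vowels.

4


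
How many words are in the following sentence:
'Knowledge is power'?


Split into words: Knowledge | is | power = 3 words.

3


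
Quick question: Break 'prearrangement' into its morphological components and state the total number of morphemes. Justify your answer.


Step 1: Identify prefix: 'pre' (meaning: before)
Step 2: Identify root: 'arrange'
Step 3: Identify suffix(es): 'ment'
Decomposition: pre- (prefix: before) + arrange (root) + -ment (suffix: action/result)
Total morphemes: 3

3 morphemes (pre- (prefix: before) + arrange (root) + -ment (suffix: action/result))


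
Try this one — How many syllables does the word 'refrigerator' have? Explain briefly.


Break 'refrigerator' into syllables: re-frig-er-a-tor -> re | frig | er | a | tor = 5 syllables

5 syllables


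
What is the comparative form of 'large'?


Apply comparative formation (ends in e: add -r): 'large' -> 'larger'.

larger


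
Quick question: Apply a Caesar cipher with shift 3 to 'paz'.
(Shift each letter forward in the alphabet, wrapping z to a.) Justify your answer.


Shift each letter by 3: p -> s, a -> d, z -> c. Result: 'sdc'.

sdc


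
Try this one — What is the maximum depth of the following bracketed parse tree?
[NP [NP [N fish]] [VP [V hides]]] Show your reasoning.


Count bracket nesting levels:
'[' at pos 0: depth = 1
'[' at pos 4: depth = 2
'[' at pos 8: depth = 3
'[' at pos 18: depth = 2
'[' at pos 22: depth = 3
Maximum depth reached: 3

3


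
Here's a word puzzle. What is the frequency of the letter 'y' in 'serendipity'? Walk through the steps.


Letter 'y' in 'serendipity': found at position(s) 11 = 1 occurrence(s).

1


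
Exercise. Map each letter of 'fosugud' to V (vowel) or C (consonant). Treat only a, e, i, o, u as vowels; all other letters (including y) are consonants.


Letter mapping: f = C, o = V, s = C, u = V, g = C, u = V, d = C.

CVCVCVC


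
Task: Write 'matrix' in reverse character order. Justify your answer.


Reverse 'matrix' character by character: 'xirtam'.

xirtam


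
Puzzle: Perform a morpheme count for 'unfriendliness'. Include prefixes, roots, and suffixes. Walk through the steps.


Decomposition: un- (prefix) + friend (root) + -ly (suffix) + -ness (suffix) = 4 morpheme(s)

4 morphemes
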